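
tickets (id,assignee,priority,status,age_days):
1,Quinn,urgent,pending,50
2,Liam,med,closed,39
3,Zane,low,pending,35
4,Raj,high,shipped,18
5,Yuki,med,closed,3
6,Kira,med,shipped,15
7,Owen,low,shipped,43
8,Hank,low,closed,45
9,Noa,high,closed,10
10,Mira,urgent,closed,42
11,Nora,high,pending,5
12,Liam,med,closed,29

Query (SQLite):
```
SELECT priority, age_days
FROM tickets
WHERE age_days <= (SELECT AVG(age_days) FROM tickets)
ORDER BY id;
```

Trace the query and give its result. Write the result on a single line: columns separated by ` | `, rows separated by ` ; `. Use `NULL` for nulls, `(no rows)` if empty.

high | 18 ; med | 3 ; med | 15 ; high | 10 ; high | 5

Scalar subquery: AVG(age_days) over all tickets rows = 27.833333 (≈; comparison uses full precision).
Keep rows where age_days <= that value.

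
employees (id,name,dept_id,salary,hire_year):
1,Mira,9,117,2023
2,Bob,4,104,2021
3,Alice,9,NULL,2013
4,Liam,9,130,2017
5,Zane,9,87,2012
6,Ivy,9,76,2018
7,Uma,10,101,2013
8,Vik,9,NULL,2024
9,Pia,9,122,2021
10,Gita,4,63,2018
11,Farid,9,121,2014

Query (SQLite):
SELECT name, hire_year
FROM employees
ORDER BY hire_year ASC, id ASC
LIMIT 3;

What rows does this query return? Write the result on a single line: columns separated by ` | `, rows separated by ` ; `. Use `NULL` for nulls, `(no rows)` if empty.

Sort by hire_year asc, tiebreak id asc: (2012, id=5), (2013, id=3), (2013, id=7), (2014, id=11), (2017, id=4), (2018, id=6) …. Take first 3.

Zane | 2012 ; Alice | 2013 ; Uma | 2013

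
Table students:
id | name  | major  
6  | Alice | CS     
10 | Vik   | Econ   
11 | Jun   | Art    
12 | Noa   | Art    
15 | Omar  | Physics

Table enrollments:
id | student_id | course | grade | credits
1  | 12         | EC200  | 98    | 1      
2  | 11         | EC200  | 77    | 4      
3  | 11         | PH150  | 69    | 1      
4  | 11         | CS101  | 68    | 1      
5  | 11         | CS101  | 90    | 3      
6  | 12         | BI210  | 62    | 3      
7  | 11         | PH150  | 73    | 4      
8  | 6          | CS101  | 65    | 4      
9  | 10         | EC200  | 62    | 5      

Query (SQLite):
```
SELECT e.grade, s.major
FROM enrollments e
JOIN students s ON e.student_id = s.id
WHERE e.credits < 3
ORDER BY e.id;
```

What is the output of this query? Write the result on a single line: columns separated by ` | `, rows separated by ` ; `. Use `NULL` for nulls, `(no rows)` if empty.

Each enrollments row matches the students row where student_id = students.id.
Then keep rows with e.credits < 3.

98 | Art ; 69 | Art ; 68 | Art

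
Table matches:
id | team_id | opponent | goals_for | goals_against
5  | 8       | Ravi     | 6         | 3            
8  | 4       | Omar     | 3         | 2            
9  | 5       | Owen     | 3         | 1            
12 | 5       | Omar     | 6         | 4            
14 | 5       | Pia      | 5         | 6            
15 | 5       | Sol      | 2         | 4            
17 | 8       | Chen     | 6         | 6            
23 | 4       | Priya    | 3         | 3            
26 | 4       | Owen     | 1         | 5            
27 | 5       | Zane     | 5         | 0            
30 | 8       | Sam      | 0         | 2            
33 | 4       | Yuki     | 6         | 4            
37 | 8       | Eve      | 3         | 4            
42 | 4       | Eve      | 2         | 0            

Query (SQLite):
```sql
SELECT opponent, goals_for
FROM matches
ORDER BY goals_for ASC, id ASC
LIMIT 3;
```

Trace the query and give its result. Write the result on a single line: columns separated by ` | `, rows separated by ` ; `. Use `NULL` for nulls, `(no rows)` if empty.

Sort by goals_for asc, tiebreak id asc: (0, id=30), (1, id=26), (2, id=15), (2, id=42), (3, id=8), (3, id=9) …. Take first 3.

Sam | 0 ; Owen | 1 ; Sol | 2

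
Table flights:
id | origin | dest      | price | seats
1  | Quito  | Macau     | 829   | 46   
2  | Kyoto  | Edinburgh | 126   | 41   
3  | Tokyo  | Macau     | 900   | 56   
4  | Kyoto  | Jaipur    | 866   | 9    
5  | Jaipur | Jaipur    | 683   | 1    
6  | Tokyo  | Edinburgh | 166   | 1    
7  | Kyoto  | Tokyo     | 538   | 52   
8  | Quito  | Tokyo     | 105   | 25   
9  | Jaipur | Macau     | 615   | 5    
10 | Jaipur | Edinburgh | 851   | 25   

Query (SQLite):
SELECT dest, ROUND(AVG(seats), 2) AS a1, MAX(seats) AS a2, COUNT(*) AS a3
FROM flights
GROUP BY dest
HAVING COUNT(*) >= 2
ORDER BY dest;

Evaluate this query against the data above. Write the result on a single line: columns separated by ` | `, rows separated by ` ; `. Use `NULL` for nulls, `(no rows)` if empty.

Group flights by dest.
Per group compute: ROUND(AVG(seats), 2), MAX(seats), COUNT(*).
HAVING: drop groups with fewer than 2 rows.
  Edinburgh: ids {2, 6, 10} → ROUND(AVG(seats), 2)=22.33, MAX(seats)=41, COUNT(*)=3
  Jaipur: ids {4, 5} → ROUND(AVG(seats), 2)=5, MAX(seats)=9, COUNT(*)=2
  Macau: ids {1, 3, 9} → ROUND(AVG(seats), 2)=35.67, MAX(seats)=56, COUNT(*)=3
  Tokyo: ids {7, 8} → ROUND(AVG(seats), 2)=38.5, MAX(seats)=52, COUNT(*)=2

Edinburgh | 22.33 | 41 | 3 ; Jaipur | 5 | 9 | 2 ; Macau | 35.67 | 56 | 3 ; Tokyo | 38.5 | 52 | 2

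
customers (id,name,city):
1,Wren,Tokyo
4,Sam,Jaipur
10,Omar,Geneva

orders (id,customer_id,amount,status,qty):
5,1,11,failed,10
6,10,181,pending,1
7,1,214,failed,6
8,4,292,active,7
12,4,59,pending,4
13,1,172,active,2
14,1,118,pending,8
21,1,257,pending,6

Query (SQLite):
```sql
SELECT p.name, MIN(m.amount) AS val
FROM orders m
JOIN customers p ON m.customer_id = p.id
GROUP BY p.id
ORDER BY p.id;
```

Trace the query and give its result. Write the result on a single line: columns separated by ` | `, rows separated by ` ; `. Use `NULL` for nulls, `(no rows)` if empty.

Join each orders row to its customers via customer_id.
Group joined rows by customers.id; compute MIN(m.amount) per group.
  1: ids {5, 7, 13, 14, 21} → MIN(m.amount)=11
  4: ids {8, 12} → MIN(m.amount)=59
  10: ids {6} → MIN(m.amount)=181

Wren | 11 ; Sam | 59 ; Omar | 181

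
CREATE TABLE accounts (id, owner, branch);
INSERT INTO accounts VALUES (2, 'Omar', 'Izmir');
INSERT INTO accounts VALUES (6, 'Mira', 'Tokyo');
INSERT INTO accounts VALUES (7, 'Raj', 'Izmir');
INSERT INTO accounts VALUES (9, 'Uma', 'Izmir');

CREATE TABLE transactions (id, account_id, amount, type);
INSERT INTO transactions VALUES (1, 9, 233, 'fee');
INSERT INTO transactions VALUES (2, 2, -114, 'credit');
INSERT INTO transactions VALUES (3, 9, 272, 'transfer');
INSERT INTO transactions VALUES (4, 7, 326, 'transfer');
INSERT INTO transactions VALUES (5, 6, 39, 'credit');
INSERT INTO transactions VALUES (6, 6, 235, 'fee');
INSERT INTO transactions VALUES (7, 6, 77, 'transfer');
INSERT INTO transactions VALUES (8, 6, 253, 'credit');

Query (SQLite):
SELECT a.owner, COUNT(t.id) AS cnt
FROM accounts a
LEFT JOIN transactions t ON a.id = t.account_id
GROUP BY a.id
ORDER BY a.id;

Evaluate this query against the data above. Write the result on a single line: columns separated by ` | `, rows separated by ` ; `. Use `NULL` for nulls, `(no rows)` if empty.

LEFT JOIN keeps every accounts row; unmatched ones get NULL for transactions columns.
Group by accounts.id and compute COUNT(t.id). COUNT(col) of an all-NULL group is 0.
  2: ids {2} → COUNT(t.id)=1
  6: ids {5, 6, 7, 8} → COUNT(t.id)=4
  7: ids {4} → COUNT(t.id)=1
  9: ids {1, 3} → COUNT(t.id)=2

Omar | 1 ; Mira | 4 ; Raj | 1 ; Uma | 2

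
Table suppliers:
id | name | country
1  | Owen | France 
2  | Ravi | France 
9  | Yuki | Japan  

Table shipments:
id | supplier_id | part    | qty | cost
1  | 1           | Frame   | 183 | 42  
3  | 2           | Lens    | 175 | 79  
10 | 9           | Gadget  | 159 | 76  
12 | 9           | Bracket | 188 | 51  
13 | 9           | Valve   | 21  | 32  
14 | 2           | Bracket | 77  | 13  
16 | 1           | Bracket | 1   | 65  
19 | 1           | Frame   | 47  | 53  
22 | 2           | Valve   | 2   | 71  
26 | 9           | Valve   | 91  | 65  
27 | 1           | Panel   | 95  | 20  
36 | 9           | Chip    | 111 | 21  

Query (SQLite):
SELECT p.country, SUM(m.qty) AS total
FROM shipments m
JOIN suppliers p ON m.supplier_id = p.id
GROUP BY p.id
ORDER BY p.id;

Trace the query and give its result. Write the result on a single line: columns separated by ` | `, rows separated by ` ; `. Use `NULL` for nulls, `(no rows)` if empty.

France | 326 ; France | 254 ; Japan | 570

Join each shipments row to its suppliers via supplier_id.
Group joined rows by suppliers.id; compute SUM(m.qty) per group.
  1: ids {1, 16, 19, 27} → SUM(m.qty)=326
  2: ids {3, 14, 22} → SUM(m.qty)=254
  9: ids {10, 12, 13, 26, 36} → SUM(m.qty)=570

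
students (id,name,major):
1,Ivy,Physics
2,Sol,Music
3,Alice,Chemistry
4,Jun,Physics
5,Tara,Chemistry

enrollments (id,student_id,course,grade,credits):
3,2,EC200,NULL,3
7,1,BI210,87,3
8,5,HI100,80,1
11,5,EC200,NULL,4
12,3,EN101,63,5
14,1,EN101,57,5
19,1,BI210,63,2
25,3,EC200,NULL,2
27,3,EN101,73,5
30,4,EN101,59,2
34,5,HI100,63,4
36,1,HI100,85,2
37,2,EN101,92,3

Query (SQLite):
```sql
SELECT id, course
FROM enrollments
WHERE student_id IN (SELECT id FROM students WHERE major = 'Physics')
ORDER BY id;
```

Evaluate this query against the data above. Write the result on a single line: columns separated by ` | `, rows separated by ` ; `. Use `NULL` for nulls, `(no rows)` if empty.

7 | BI210 ; 14 | EN101 ; 19 | BI210 ; 30 | EN101 ; 36 | HI100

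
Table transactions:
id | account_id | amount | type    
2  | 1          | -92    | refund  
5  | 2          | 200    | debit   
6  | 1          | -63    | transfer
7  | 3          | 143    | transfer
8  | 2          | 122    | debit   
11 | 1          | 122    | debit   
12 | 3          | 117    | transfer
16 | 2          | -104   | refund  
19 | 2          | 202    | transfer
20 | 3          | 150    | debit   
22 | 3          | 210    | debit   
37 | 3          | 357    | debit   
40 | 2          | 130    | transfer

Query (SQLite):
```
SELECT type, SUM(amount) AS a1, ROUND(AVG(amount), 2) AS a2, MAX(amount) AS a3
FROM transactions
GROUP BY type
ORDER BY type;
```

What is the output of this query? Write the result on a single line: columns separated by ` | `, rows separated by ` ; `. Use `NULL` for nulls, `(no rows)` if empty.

Group transactions by type.
Per group compute: SUM(amount), ROUND(AVG(amount), 2), MAX(amount).
  debit: ids {5, 8, 11, 20, 22, 37} → SUM(amount)=1161, ROUND(AVG(amount), 2)=193.5, MAX(amount)=357
  refund: ids {2, 16} → SUM(amount)=-196, ROUND(AVG(amount), 2)=-98, MAX(amount)=-92
  transfer: ids {6, 7, 12, 19, 40} → SUM(amount)=529, ROUND(AVG(amount), 2)=105.8, MAX(amount)=202

debit | 1161 | 193.5 | 357 ; refund | -196 | -98 | -92 ; transfer | 529 | 105.8 | 202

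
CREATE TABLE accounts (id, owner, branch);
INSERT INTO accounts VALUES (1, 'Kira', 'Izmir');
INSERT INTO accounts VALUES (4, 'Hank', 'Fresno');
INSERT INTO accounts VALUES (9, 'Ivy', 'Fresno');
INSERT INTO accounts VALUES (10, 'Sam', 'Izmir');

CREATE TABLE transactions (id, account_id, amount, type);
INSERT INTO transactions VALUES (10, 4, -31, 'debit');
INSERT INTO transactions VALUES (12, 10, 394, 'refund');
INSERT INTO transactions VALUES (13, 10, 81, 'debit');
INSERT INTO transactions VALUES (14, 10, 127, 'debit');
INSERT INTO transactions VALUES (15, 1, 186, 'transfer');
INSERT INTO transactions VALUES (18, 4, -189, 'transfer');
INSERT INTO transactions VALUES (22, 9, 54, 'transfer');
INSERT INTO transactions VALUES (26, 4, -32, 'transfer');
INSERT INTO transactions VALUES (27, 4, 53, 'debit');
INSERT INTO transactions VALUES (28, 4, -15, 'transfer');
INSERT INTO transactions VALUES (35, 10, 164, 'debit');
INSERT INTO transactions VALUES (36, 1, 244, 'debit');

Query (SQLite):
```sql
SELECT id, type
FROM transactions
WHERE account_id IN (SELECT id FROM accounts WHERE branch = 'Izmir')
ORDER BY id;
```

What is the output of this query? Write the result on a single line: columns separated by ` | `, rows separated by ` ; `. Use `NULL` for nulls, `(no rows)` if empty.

12 | refund ; 13 | debit ; 14 | debit ; 15 | transfer ; 35 | debit ; 36 | debit

Inner query: accounts.id where branch = 'Izmir'.
Outer: keep transactions rows whose account_id is in that set.
Inner query → {1, 10}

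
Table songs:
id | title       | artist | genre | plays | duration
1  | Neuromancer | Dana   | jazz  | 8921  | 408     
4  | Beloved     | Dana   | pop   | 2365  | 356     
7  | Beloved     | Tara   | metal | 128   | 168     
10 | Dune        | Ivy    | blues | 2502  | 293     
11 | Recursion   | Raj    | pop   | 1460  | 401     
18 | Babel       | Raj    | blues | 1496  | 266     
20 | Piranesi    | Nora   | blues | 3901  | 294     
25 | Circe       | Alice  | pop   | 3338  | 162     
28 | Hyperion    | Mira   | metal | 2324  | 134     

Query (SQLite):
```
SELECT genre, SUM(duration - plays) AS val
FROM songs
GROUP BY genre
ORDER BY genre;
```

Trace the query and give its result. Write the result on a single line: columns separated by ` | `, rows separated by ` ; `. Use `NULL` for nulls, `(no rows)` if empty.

For each row compute duration - plays.
Group by genre; take SUM of the expression per group.
  blues: ids {10, 18, 20} → SUM(duration - plays)=-7046
  jazz: ids {1} → SUM(duration - plays)=-8513
  metal: ids {7, 28} → SUM(duration - plays)=-2150
  pop: ids {4, 11, 25} → SUM(duration - plays)=-6244

blues | -7046 ; jazz | -8513 ; metal | -2150 ; pop | -6244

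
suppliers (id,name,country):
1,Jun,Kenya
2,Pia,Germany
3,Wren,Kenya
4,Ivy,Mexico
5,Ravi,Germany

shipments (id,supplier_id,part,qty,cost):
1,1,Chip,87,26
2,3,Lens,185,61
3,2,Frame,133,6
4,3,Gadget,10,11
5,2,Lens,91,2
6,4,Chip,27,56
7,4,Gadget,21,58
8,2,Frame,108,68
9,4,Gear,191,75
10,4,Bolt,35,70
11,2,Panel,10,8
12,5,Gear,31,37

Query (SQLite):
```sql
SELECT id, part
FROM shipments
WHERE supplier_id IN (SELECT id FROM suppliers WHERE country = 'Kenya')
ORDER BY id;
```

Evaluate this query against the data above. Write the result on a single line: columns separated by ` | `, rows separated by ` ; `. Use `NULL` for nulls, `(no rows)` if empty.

Inner query: suppliers.id where country = 'Kenya'.
Outer: keep shipments rows whose supplier_id is in that set.
Inner query → {1, 3}

1 | Chip ; 2 | Lens ; 4 | Gadget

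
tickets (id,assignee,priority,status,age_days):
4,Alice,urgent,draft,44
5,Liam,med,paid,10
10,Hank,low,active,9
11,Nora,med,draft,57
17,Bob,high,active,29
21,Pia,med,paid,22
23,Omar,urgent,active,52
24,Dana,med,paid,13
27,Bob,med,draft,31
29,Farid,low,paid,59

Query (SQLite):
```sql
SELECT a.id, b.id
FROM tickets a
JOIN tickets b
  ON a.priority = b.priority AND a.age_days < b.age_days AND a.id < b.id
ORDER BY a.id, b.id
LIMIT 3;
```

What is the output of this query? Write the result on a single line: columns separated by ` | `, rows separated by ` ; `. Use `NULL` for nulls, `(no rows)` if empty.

Pairs (a,b) with same priority, a.age_days < b.age_days, a.id < b.id.
priority groups: high:{17} low:{10,29} med:{5,11,21,24,27} urgent:{4,23}
Ordered by (a.id, b.id); first 3.

4 | 23 ; 5 | 11 ; 5 | 21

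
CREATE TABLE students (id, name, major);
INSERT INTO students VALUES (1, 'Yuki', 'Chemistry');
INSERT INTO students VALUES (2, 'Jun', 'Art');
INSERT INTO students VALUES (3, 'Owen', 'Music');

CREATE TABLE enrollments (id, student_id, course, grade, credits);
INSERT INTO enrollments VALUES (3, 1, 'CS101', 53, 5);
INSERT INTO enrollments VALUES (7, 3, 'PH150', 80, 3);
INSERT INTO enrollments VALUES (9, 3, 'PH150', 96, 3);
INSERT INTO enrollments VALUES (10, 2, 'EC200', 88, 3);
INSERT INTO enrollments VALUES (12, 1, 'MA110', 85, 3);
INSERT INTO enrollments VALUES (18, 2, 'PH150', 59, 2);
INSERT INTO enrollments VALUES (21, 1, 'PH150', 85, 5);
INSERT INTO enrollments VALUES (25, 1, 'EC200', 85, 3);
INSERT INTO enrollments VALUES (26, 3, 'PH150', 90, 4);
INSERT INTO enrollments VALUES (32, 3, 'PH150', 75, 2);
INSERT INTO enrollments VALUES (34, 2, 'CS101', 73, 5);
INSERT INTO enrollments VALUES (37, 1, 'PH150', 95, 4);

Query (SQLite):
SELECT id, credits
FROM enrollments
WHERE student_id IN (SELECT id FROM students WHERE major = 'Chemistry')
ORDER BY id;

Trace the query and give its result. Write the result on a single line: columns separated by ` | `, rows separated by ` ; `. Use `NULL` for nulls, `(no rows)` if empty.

3 | 5 ; 12 | 3 ; 21 | 5 ; 25 | 3 ; 37 | 4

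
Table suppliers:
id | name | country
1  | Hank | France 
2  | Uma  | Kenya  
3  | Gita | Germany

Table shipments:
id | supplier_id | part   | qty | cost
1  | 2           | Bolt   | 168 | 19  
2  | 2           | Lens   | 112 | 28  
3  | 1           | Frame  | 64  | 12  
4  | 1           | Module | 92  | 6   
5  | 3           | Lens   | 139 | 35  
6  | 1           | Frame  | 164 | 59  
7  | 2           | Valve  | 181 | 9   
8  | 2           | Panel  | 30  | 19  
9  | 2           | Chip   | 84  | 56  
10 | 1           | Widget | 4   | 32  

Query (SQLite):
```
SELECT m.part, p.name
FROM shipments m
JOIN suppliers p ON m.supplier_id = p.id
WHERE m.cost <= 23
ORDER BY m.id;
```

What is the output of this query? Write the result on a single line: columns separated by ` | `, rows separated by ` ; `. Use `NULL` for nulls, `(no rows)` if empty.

Bolt | Uma ; Frame | Hank ; Module | Hank ; Valve | Uma ; Panel | Uma

Each shipments row matches the suppliers row where supplier_id = suppliers.id.
Then keep rows with m.cost <= 23.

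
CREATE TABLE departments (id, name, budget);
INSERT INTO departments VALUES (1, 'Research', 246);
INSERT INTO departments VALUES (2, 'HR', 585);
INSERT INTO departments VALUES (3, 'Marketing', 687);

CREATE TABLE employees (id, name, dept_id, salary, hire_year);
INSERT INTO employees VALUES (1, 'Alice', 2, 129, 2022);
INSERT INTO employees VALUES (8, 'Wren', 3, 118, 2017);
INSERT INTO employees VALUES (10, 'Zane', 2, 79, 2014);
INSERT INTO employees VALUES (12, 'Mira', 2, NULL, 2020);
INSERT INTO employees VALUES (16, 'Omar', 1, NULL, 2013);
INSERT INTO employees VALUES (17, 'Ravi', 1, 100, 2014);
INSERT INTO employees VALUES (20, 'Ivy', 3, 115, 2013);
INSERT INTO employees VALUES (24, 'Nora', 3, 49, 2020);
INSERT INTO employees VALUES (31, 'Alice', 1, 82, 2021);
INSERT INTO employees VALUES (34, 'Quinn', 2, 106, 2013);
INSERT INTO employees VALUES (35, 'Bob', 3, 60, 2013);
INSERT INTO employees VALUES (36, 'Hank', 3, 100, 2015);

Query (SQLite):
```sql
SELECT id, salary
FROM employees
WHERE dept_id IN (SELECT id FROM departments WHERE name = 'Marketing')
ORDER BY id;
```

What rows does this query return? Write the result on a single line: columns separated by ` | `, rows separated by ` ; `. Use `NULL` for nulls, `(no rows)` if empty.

8 | 118 ; 20 | 115 ; 24 | 49 ; 35 | 60 ; 36 | 100

Inner query: departments.id where name = 'Marketing'.
Outer: keep employees rows whose dept_id is in that set.
Inner query → {3}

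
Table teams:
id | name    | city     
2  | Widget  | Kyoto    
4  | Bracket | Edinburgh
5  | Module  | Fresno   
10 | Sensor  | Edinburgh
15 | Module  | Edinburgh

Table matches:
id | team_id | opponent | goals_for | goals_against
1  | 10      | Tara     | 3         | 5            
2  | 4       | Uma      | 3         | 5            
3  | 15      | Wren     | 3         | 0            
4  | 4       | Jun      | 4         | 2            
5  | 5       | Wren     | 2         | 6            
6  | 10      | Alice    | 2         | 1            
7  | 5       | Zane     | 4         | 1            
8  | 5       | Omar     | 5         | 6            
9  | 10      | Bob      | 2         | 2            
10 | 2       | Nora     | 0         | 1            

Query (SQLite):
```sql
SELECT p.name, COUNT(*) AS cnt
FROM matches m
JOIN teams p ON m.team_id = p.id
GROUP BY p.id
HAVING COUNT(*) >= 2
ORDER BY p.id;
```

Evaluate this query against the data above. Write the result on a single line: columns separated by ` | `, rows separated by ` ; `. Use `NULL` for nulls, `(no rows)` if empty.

Join each matches row to its teams via team_id.
Group joined rows by teams.id; compute COUNT(*) per group.
HAVING: keep groups with count ≥ 2.
  2: ids {10} → COUNT(*)=1
  4: ids {2, 4} → COUNT(*)=2
  5: ids {5, 7, 8} → COUNT(*)=3
  10: ids {1, 6, 9} → COUNT(*)=3
  15: ids {3} → COUNT(*)=1

Bracket | 2 ; Module | 3 ; Sensor | 3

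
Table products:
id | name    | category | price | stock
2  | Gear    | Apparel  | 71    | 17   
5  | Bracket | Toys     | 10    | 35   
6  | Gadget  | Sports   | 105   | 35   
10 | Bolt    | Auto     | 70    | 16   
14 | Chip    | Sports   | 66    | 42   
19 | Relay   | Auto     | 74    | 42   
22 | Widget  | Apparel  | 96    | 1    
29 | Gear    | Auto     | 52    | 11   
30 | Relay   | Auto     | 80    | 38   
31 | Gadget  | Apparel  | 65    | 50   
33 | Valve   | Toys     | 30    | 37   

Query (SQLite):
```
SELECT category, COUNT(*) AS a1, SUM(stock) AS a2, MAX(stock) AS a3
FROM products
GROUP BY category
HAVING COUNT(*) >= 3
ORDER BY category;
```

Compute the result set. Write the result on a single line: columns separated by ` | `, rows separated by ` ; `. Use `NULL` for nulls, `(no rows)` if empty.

Apparel | 3 | 68 | 50 ; Auto | 4 | 107 | 42

Group products by category.
Per group compute: COUNT(*), SUM(stock), MAX(stock).
HAVING: drop groups with fewer than 3 rows.
  Apparel: ids {2, 22, 31} → COUNT(*)=3, SUM(stock)=68, MAX(stock)=50
  Auto: ids {10, 19, 29, 30} → COUNT(*)=4, SUM(stock)=107, MAX(stock)=42
  Sports: ids {6, 14} → COUNT(*)=2, SUM(stock)=77, MAX(stock)=42
  Toys: ids {5, 33} → COUNT(*)=2, SUM(stock)=72, MAX(stock)=37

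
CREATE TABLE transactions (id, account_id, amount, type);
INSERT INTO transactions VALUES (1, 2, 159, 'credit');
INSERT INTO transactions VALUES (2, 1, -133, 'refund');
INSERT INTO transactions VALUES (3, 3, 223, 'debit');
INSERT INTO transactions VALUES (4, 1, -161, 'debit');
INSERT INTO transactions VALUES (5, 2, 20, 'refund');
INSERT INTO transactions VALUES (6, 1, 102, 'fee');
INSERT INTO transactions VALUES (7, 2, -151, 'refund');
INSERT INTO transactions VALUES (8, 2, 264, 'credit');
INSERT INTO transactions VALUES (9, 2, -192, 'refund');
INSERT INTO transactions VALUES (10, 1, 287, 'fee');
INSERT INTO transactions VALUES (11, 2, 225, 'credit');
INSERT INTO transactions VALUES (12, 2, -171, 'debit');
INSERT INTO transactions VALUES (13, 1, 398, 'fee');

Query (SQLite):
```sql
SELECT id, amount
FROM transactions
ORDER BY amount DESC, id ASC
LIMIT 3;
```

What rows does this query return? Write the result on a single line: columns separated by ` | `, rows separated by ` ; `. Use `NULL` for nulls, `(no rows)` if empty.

13 | 398 ; 10 | 287 ; 8 | 264

Sort by amount desc, tiebreak id asc: (398, id=13), (287, id=10), (264, id=8), (225, id=11), (223, id=3), (159, id=1) …. Take first 3.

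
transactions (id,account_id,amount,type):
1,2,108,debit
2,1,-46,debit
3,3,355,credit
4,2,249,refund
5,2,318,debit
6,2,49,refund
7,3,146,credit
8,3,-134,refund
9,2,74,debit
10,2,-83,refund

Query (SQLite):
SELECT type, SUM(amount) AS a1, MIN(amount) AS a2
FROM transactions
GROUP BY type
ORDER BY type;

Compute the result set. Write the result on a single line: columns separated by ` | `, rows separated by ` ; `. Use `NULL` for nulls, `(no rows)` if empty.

credit | 501 | 146 ; debit | 454 | -46 ; refund | 81 | -134

Group transactions by type.
Per group compute: SUM(amount), MIN(amount).
  credit: ids {3, 7} → SUM(amount)=501, MIN(amount)=146
  debit: ids {1, 2, 5, 9} → SUM(amount)=454, MIN(amount)=-46
  refund: ids {4, 6, 8, 10} → SUM(amount)=81, MIN(amount)=-134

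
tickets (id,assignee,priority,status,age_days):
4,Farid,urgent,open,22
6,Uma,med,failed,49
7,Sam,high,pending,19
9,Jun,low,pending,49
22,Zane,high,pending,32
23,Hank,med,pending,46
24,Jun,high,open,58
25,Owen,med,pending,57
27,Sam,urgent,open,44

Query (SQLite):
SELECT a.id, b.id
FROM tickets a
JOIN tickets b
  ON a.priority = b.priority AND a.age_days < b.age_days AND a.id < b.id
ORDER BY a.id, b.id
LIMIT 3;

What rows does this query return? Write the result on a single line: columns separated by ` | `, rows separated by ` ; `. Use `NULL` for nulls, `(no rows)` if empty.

4 | 27 ; 6 | 25 ; 7 | 22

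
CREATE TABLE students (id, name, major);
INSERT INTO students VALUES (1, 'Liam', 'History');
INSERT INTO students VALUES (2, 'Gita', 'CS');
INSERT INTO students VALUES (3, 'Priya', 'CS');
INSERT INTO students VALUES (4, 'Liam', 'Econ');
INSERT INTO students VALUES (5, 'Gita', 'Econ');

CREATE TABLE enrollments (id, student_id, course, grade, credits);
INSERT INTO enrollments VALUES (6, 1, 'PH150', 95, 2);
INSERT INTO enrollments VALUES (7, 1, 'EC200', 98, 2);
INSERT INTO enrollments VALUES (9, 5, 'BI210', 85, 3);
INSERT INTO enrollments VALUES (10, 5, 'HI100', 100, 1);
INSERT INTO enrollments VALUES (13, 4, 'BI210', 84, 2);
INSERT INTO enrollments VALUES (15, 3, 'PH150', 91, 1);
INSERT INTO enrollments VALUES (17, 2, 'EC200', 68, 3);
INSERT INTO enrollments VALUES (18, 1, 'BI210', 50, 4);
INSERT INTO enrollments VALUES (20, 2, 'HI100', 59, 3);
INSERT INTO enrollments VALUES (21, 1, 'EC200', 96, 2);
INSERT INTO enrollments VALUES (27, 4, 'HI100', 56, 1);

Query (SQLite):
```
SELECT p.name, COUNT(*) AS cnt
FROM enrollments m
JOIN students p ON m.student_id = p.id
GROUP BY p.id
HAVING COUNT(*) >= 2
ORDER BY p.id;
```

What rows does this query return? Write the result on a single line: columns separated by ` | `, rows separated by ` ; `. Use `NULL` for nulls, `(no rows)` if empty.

Join each enrollments row to its students via student_id.
Group joined rows by students.id; compute COUNT(*) per group.
HAVING: keep groups with count ≥ 2.
  1: ids {6, 7, 18, 21} → COUNT(*)=4
  2: ids {17, 20} → COUNT(*)=2
  3: ids {15} → COUNT(*)=1
  4: ids {13, 27} → COUNT(*)=2
  5: ids {9, 10} → COUNT(*)=2

Liam | 4 ; Gita | 2 ; Liam | 2 ; Gita | 2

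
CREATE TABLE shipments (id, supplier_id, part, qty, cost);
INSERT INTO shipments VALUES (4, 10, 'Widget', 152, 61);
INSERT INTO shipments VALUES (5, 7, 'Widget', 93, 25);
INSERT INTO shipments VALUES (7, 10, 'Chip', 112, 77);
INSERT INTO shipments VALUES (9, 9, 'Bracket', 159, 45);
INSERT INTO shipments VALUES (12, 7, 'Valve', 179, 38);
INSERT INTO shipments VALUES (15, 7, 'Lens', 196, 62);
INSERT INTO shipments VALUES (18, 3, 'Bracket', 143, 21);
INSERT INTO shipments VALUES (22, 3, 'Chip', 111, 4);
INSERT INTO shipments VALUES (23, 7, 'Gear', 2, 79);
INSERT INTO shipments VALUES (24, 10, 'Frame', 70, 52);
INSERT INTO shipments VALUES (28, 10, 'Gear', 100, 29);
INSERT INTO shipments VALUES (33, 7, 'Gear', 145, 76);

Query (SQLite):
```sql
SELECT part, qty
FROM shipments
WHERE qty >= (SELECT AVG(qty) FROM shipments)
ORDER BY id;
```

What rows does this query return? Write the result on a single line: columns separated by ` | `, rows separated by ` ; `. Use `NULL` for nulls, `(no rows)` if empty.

Scalar subquery: AVG(qty) over all shipments rows = 121.833333 (≈; comparison uses full precision).
Keep rows where qty >= that value.

Widget | 152 ; Bracket | 159 ; Valve | 179 ; Lens | 196 ; Bracket | 143 ; Gear | 145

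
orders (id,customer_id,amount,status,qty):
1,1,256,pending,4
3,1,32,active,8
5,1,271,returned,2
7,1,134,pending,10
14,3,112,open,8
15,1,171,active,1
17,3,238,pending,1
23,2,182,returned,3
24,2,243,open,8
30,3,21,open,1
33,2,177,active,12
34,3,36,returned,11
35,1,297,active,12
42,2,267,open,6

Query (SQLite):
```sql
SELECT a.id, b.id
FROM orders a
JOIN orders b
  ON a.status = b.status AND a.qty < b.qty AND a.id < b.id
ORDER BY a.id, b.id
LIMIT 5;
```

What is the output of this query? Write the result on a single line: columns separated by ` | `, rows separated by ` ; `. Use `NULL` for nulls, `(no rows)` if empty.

Pairs (a,b) with same status, a.qty < b.qty, a.id < b.id.
status groups: active:{3,15,33,35} open:{14,24,30,42} pending:{1,7,17} returned:{5,23,34}
Ordered by (a.id, b.id); first 5.

1 | 7 ; 3 | 33 ; 3 | 35 ; 5 | 23 ; 5 | 34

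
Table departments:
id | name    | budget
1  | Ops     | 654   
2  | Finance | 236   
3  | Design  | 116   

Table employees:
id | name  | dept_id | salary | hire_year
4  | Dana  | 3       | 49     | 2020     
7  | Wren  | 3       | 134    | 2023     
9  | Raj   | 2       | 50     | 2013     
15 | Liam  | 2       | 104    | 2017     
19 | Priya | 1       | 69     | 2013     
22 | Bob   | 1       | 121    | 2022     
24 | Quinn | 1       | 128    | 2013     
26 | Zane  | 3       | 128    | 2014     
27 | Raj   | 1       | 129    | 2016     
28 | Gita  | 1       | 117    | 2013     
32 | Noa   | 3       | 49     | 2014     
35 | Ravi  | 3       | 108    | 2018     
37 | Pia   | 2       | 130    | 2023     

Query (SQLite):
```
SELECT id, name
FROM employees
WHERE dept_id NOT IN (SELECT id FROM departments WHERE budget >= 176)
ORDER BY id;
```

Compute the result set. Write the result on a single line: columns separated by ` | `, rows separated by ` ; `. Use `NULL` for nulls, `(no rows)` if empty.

4 | Dana ; 7 | Wren ; 26 | Zane ; 32 | Noa ; 35 | Ravi

Inner query: departments.id where budget >= 176.
Outer: keep employees rows whose dept_id is not in that set.
Inner query → {1, 2}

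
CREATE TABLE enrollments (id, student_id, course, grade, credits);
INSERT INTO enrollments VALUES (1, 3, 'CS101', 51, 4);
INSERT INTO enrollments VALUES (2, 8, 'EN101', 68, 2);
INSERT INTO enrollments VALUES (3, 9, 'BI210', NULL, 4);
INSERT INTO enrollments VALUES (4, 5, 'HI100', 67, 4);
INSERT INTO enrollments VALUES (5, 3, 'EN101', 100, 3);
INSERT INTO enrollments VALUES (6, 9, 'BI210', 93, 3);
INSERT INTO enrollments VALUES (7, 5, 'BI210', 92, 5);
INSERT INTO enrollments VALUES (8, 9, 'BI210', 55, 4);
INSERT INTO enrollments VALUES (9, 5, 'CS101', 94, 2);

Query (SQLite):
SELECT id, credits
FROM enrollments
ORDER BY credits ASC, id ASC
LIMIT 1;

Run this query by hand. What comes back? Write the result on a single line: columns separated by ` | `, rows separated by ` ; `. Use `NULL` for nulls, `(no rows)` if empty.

Sort by credits asc, tiebreak id asc: (2, id=2), (2, id=9), (3, id=5), (3, id=6) …. Take first 1.

2 | 2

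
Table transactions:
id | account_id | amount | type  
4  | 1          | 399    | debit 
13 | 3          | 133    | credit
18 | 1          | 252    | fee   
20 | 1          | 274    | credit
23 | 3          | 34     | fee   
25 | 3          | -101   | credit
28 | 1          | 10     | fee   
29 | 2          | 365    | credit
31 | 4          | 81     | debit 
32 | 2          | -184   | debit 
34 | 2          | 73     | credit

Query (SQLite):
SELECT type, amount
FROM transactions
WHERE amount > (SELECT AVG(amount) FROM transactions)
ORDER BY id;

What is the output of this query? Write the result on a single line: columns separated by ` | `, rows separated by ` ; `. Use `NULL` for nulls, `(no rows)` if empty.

Scalar subquery: AVG(amount) over all transactions rows = 121.454545 (≈; comparison uses full precision).
Keep rows where amount > that value.

debit | 399 ; credit | 133 ; fee | 252 ; credit | 274 ; credit | 365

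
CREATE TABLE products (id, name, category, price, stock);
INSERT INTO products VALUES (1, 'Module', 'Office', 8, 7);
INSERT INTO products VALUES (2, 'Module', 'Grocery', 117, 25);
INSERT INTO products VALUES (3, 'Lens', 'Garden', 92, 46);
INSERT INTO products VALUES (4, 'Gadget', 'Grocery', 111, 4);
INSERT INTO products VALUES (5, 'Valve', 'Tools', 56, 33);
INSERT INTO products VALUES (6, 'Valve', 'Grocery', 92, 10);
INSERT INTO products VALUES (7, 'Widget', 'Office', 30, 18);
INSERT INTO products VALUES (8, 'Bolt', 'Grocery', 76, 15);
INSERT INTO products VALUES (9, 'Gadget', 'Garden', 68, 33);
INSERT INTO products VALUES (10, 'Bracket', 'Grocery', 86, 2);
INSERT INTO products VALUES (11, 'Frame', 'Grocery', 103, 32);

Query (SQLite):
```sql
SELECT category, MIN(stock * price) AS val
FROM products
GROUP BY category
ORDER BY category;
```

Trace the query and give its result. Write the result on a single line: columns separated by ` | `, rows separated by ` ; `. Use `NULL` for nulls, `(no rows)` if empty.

Garden | 2244 ; Grocery | 172 ; Office | 56 ; Tools | 1848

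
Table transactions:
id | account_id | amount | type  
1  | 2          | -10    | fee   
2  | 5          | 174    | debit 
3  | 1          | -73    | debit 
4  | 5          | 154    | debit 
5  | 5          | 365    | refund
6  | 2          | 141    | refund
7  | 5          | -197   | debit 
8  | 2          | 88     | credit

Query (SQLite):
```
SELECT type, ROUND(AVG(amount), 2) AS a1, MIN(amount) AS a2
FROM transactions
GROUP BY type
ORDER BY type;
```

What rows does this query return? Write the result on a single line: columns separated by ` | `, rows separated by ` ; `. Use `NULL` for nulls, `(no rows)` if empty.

credit | 88 | 88 ; debit | 14.5 | -197 ; fee | -10 | -10 ; refund | 253 | 141

Group transactions by type.
Per group compute: ROUND(AVG(amount), 2), MIN(amount).
  credit: ids {8} → ROUND(AVG(amount), 2)=88, MIN(amount)=88
  debit: ids {2, 3, 4, 7} → ROUND(AVG(amount), 2)=14.5, MIN(amount)=-197
  fee: ids {1} → ROUND(AVG(amount), 2)=-10, MIN(amount)=-10
  refund: ids {5, 6} → ROUND(AVG(amount), 2)=253, MIN(amount)=141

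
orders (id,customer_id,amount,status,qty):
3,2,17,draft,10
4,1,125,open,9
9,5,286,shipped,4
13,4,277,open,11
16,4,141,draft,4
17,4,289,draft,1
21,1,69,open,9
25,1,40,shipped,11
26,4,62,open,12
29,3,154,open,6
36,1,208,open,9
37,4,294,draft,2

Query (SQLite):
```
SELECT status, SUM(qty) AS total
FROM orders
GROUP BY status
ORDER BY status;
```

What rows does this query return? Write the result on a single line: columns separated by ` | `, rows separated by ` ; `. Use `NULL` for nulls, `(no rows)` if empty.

draft | 17 ; open | 56 ; shipped | 15

Partition orders by status; compute SUM(qty) within each group.
  draft: ids {3, 16, 17, 37} → SUM(qty)=17
  open: ids {4, 13, 21, 26, 29, 36} → SUM(qty)=56
  shipped: ids {9, 25} → SUM(qty)=15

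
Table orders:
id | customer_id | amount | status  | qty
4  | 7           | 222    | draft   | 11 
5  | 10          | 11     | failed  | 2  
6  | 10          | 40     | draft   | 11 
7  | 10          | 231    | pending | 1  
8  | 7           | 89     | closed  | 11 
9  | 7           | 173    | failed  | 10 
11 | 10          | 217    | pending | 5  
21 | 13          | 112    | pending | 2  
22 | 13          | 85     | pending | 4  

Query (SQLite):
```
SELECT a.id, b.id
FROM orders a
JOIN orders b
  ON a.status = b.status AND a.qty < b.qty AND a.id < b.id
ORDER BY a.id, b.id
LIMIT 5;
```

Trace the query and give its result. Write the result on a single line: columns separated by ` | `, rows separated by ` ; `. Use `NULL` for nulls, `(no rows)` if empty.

5 | 9 ; 7 | 11 ; 7 | 21 ; 7 | 22 ; 21 | 22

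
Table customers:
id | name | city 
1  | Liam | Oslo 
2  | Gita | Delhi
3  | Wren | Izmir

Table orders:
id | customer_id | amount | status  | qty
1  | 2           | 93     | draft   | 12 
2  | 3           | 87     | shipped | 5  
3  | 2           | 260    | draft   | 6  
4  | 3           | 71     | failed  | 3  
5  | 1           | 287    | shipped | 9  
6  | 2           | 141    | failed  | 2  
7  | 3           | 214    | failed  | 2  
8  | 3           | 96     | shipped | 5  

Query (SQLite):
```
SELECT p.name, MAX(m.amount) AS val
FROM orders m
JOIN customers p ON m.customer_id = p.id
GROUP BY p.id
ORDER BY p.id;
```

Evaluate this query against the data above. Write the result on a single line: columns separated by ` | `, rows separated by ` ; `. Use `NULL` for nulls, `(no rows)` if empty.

Liam | 287 ; Gita | 260 ; Wren | 214

Join each orders row to its customers via customer_id.
Group joined rows by customers.id; compute MAX(m.amount) per group.
  1: ids {5} → MAX(m.amount)=287
  2: ids {1, 3, 6} → MAX(m.amount)=260
  3: ids {2, 4, 7, 8} → MAX(m.amount)=214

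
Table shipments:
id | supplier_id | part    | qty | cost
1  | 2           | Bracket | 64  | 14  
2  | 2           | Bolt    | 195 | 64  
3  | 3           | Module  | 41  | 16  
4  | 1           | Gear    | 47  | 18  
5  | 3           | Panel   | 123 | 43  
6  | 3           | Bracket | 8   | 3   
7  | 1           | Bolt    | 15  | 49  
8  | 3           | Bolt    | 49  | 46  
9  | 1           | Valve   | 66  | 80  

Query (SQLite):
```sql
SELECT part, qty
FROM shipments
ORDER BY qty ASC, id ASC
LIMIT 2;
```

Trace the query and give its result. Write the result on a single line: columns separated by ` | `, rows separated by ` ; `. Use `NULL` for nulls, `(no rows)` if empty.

Sort by qty asc, tiebreak id asc: (8, id=6), (15, id=7), (41, id=3), (47, id=4), (49, id=8) …. Take first 2.

Bracket | 8 ; Bolt | 15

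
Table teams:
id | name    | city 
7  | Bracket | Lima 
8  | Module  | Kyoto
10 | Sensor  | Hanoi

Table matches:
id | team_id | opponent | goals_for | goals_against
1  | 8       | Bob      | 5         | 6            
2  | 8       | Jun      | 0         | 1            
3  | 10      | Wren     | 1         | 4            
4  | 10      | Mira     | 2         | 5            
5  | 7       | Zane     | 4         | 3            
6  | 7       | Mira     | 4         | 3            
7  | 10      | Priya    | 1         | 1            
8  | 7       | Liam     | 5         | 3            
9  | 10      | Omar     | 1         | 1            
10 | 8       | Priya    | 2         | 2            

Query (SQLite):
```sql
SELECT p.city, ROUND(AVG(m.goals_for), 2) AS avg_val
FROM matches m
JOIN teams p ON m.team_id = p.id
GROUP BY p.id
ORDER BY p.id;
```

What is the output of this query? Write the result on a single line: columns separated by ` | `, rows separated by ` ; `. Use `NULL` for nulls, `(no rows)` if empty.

Join each matches row to its teams via team_id.
Group joined rows by teams.id; compute ROUND(AVG(m.goals_for), 2) per group.
  7: ids {5, 6, 8} → ROUND(AVG(m.goals_for), 2)=4.33
  8: ids {1, 2, 10} → ROUND(AVG(m.goals_for), 2)=2.33
  10: ids {3, 4, 7, 9} → ROUND(AVG(m.goals_for), 2)=1.25

Lima | 4.33 ; Kyoto | 2.33 ; Hanoi | 1.25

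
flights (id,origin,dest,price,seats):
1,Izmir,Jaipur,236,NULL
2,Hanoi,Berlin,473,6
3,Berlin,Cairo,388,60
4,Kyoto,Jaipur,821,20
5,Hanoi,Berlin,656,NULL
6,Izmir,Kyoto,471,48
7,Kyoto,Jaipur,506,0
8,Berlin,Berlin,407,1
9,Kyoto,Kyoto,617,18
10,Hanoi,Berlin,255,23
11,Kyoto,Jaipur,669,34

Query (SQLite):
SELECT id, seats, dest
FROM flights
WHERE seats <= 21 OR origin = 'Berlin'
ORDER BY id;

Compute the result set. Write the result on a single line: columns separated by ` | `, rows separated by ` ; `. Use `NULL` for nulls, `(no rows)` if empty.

2 | 6 | Berlin ; 3 | 60 | Cairo ; 4 | 20 | Jaipur ; 7 | 0 | Jaipur ; 8 | 1 | Berlin ; 9 | 18 | Kyoto

seats <= 21: ids {2, 4, 7, 8, 9}
origin = 'Berlin': ids {3, 8}
Combine with OR.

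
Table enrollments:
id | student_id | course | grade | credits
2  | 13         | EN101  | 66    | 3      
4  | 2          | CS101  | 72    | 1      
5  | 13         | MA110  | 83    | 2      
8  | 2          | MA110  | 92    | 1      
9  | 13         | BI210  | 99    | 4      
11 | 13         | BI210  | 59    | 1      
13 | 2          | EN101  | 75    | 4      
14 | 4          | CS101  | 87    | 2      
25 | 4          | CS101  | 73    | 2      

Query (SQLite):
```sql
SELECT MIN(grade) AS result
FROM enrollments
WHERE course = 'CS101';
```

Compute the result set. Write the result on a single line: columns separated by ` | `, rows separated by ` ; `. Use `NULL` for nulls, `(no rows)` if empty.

Rows where course='CS101' → grade values: [72, 87, 73].
MIN of non-NULL values = 72.

72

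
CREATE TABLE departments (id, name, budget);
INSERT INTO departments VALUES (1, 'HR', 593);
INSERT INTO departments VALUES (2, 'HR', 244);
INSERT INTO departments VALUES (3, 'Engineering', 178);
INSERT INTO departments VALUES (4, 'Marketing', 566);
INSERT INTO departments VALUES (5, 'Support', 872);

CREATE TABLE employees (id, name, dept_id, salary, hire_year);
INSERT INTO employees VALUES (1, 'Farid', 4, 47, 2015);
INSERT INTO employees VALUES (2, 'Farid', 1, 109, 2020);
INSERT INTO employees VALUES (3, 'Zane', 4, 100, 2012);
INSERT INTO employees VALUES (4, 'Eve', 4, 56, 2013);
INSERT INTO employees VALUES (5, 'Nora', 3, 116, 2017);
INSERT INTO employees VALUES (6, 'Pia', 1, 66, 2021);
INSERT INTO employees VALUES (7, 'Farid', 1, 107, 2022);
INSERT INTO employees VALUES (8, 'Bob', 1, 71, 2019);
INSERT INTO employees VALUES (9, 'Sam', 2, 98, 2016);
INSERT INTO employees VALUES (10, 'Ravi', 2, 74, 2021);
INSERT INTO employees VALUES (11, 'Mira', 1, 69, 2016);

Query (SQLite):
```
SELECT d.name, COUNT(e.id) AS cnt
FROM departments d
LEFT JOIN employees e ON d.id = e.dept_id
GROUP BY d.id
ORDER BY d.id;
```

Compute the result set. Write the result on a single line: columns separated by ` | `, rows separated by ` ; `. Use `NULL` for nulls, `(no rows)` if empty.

HR | 5 ; HR | 2 ; Engineering | 1 ; Marketing | 3 ; Support | 0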